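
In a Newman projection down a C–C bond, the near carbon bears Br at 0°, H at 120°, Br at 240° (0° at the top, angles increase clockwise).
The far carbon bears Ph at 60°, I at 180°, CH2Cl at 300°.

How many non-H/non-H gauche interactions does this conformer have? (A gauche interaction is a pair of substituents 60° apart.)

Non-H gauche pairs: Br(0°)/Ph(60°); Br(0°)/CH2Cl(300°); Br(240°)/I(180°); Br(240°)/CH2Cl(300°) — 4 interactions.

4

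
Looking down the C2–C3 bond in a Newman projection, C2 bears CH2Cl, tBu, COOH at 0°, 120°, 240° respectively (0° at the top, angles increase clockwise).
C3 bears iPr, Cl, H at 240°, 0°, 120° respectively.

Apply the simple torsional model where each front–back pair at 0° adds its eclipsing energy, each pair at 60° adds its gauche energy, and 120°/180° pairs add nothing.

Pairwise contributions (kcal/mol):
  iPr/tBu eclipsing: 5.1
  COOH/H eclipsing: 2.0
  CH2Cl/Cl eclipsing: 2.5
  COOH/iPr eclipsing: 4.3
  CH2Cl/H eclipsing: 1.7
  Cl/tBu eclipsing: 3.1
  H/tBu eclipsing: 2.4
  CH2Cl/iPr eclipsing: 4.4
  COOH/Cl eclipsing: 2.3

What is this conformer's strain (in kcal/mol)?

This conformer (eclipsed): CH2Cl–Cl eclipsed, tBu–H eclipsed, COOH–iPr eclipsed; 2.5 + 2.4 + 4.3 = 9.2 kcal/mol.

9.2 kcal/mol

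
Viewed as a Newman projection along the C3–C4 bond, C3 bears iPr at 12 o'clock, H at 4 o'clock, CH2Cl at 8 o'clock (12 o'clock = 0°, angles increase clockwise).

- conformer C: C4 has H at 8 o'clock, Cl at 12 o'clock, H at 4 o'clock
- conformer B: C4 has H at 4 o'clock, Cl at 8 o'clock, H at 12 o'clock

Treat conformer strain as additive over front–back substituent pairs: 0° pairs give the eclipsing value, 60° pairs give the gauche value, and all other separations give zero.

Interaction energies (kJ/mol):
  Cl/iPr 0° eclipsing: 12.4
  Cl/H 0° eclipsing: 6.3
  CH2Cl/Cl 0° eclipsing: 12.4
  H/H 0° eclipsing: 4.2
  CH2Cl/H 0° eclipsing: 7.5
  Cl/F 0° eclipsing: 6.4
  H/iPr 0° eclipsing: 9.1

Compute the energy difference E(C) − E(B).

-1.6 kJ/mol

C (eclipsed): iPr–Cl eclipsed, H–H eclipsed, CH2Cl–H eclipsed; 12.4 + 4.2 + 7.5 = 24.1 kJ/mol.
B (eclipsed): iPr–H eclipsed, H–H eclipsed, CH2Cl–Cl eclipsed; 9.1 + 4.2 + 12.4 = 25.7 kJ/mol.
E(C) − E(B) = 24.1 − 25.7 = -1.6 kJ/mol.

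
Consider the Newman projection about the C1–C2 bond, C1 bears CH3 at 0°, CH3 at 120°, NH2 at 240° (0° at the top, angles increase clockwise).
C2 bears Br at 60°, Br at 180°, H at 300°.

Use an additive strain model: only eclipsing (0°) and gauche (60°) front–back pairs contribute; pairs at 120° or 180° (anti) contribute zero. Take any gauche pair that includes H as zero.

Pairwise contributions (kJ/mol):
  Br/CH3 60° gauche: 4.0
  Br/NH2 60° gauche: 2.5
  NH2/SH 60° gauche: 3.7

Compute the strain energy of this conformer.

14.5 kJ/mol

This conformer (staggered): CH3(0°)/Br(60°) gauche 4.0; CH3(120°)/Br(60°) gauche 4.0; CH3(120°)/Br(180°) gauche 4.0; NH2(240°)/Br(180°) gauche 2.5 → 14.5 kJ/mol.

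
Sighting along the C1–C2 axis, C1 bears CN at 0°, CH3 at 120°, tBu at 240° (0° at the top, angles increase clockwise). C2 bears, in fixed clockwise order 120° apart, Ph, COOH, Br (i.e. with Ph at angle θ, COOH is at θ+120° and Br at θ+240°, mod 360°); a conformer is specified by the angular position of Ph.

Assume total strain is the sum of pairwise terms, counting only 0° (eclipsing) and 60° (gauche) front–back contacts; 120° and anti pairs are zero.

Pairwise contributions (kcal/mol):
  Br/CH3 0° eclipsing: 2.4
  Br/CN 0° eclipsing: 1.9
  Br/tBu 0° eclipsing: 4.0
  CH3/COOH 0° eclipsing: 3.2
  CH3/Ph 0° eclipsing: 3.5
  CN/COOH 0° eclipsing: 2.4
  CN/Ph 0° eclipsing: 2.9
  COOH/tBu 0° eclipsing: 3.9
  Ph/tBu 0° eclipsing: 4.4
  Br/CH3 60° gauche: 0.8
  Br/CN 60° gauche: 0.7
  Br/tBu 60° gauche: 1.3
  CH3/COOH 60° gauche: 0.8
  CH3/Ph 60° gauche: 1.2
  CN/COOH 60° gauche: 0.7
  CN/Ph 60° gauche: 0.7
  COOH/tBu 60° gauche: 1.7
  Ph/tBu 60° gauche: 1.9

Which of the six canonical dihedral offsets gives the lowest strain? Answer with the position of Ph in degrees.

300°

Ph at 0° (eclipsed): CN–Ph eclipsed, CH3–COOH eclipsed, tBu–Br eclipsed; 2.9 + 3.2 + 4.0 = 10.1 kcal/mol.
Ph at 60° (staggered): CN–Ph gauche, CN–Br gauche, CH3–Ph gauche, CH3–COOH gauche, tBu–COOH gauche, tBu–Br gauche; 0.7 + 0.7 + 1.2 + 0.8 + 1.7 + 1.3 = 6.4 kcal/mol.
Ph at 120° (eclipsed): CN–Br eclipsed, CH3–Ph eclipsed, tBu–COOH eclipsed; 1.9 + 3.5 + 3.9 = 9.3 kcal/mol.
Ph at 180° (staggered): CN–COOH gauche, CN–Br gauche, CH3–Ph gauche, CH3–Br gauche, tBu–Ph gauche, tBu–COOH gauche; 0.7 + 0.7 + 1.2 + 0.8 + 1.9 + 1.7 = 7.0 kcal/mol.
Ph at 240° (eclipsed): CN–COOH eclipsed, CH3–Br eclipsed, tBu–Ph eclipsed; 2.4 + 2.4 + 4.4 = 9.2 kcal/mol.
Ph at 300° (staggered): CN–Ph gauche, CN–COOH gauche, CH3–COOH gauche, CH3–Br gauche, tBu–Ph gauche, tBu–Br gauche; 0.7 + 0.7 + 0.8 + 0.8 + 1.9 + 1.3 = 6.2 kcal/mol.
The minimum (6.2 kcal/mol) occurs with Ph at 300°.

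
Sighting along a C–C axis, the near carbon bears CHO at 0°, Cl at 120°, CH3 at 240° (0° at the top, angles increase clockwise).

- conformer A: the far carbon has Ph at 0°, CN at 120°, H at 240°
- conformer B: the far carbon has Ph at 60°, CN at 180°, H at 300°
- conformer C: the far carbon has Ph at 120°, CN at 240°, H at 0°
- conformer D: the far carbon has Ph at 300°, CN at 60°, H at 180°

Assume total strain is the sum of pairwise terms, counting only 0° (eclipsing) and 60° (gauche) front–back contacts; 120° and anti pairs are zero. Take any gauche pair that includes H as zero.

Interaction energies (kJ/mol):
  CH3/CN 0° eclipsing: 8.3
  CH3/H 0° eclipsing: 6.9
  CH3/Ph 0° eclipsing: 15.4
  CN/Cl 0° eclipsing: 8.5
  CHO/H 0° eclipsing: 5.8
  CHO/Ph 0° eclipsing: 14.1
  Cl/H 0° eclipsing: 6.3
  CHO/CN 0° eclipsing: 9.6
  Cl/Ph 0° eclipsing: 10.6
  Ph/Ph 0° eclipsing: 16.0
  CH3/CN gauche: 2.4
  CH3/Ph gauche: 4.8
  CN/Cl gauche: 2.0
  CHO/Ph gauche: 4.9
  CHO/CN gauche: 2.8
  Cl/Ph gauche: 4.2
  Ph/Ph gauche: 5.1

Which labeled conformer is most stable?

B

A (eclipsed): CHO–Ph eclipsed, Cl–CN eclipsed, CH3–H eclipsed; 14.1 + 8.5 + 6.9 = 29.5 kJ/mol.
B (staggered): CHO–Ph gauche, Cl–Ph gauche, Cl–CN gauche, CH3–CN gauche; 4.9 + 4.2 + 2.0 + 2.4 = 13.5 kJ/mol.
C (eclipsed): CHO–H eclipsed, Cl–Ph eclipsed, CH3–CN eclipsed; 5.8 + 10.6 + 8.3 = 24.7 kJ/mol.
D (staggered): CHO–Ph gauche, CHO–CN gauche, Cl–CN gauche, CH3–Ph gauche; 4.9 + 2.8 + 2.0 + 4.8 = 14.5 kJ/mol.
B has the lowest total (13.5 kJ/mol).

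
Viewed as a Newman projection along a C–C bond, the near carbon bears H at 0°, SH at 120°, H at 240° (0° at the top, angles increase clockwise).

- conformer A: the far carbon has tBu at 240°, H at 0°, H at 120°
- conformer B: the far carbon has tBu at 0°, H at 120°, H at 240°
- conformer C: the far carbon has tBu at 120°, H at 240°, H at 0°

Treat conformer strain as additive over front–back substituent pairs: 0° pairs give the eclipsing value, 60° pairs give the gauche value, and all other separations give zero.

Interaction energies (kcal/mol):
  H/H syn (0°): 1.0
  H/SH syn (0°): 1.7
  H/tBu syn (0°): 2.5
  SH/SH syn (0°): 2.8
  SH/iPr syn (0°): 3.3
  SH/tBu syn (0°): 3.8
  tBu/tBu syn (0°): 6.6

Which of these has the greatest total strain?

A is eclipsed. H at 0° is eclipsed with H at 0° (1.0); SH at 120° is eclipsed with H at 120° (1.7); H at 240° is eclipsed with tBu at 240° (2.5). Total 5.2 kcal/mol.
B is eclipsed. H at 0° is eclipsed with tBu at 0° (2.5); SH at 120° is eclipsed with H at 120° (1.7); H at 240° is eclipsed with H at 240° (1.0). Total 5.2 kcal/mol.
C is eclipsed. H at 0° is eclipsed with H at 0° (1.0); SH at 120° is eclipsed with tBu at 120° (3.8); H at 240° is eclipsed with H at 240° (1.0). Total 5.8 kcal/mol.
C has the highest total (5.8 kcal/mol).

C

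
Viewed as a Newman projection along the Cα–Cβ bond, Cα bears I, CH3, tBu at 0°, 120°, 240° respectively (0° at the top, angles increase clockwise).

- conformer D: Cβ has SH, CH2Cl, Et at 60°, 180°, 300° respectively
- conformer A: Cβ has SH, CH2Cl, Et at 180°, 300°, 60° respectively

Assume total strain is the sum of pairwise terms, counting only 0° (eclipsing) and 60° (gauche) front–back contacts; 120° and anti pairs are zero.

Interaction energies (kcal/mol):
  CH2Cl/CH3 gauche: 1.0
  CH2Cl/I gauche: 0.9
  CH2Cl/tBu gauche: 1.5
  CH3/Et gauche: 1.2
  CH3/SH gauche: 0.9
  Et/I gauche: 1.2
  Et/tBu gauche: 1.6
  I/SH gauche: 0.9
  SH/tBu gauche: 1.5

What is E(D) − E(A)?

-0.1 kcal/mol

D (staggered): I–SH gauche, I–Et gauche, CH3–SH gauche, CH3–CH2Cl gauche, tBu–CH2Cl gauche, tBu–Et gauche; 0.9 + 1.2 + 0.9 + 1.0 + 1.5 + 1.6 = 7.1 kcal/mol.
A (staggered): I–CH2Cl gauche, I–Et gauche, CH3–SH gauche, CH3–Et gauche, tBu–SH gauche, tBu–CH2Cl gauche; 0.9 + 1.2 + 0.9 + 1.2 + 1.5 + 1.5 = 7.2 kcal/mol.
E(D) − E(A) = 7.1 − 7.2 = -0.1 kcal/mol.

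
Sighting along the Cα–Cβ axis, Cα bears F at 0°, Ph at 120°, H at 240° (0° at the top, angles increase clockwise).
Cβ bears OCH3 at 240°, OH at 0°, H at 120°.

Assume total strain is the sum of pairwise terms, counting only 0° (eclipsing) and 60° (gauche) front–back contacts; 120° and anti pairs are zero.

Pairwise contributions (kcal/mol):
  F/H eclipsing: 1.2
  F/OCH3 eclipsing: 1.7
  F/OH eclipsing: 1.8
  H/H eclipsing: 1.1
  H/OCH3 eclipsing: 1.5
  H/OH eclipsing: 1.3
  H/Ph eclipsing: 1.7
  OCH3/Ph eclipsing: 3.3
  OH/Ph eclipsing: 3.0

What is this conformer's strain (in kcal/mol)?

This conformer (eclipsed): F(0°)/OH(0°) eclipsed 1.8; Ph(120°)/H(120°) eclipsed 1.7; H(240°)/OCH3(240°) eclipsed 1.5 → 5.0 kcal/mol.

5.0 kcal/mol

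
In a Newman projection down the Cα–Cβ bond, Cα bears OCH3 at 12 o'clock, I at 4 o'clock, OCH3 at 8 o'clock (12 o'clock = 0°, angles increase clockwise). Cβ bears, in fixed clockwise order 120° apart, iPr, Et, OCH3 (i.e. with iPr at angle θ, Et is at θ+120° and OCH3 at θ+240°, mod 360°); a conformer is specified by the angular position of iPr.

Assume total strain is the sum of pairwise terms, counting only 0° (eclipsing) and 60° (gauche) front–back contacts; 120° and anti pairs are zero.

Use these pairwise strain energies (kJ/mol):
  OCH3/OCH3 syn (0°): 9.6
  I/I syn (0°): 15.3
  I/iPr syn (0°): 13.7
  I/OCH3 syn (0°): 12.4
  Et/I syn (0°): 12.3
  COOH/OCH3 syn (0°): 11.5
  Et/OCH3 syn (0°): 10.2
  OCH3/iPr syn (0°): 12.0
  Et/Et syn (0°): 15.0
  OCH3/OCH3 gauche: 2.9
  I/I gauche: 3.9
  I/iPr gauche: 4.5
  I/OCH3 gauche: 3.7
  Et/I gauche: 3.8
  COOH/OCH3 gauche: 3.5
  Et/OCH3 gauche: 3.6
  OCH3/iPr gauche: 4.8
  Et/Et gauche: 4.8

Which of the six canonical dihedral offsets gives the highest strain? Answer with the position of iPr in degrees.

240°

iPr at 0° (eclipsed): OCH3(0°)/iPr(0°) eclipsed 12.0; I(120°)/Et(120°) eclipsed 12.3; OCH3(240°)/OCH3(240°) eclipsed 9.6 → 33.9 kJ/mol.
iPr at 60° (staggered): OCH3(0°)/iPr(60°) gauche 4.8; OCH3(0°)/OCH3(300°) gauche 2.9; I(120°)/iPr(60°) gauche 4.5; I(120°)/Et(180°) gauche 3.8; OCH3(240°)/Et(180°) gauche 3.6; OCH3(240°)/OCH3(300°) gauche 2.9 → 22.5 kJ/mol.
iPr at 120° (eclipsed): OCH3(0°)/OCH3(0°) eclipsed 9.6; I(120°)/iPr(120°) eclipsed 13.7; OCH3(240°)/Et(240°) eclipsed 10.2 → 33.5 kJ/mol.
iPr at 180° (staggered): OCH3(0°)/Et(300°) gauche 3.6; OCH3(0°)/OCH3(60°) gauche 2.9; I(120°)/iPr(180°) gauche 4.5; I(120°)/OCH3(60°) gauche 3.7; OCH3(240°)/iPr(180°) gauche 4.8; OCH3(240°)/Et(300°) gauche 3.6 → 23.1 kJ/mol.
iPr at 240° (eclipsed): OCH3(0°)/Et(0°) eclipsed 10.2; I(120°)/OCH3(120°) eclipsed 12.4; OCH3(240°)/iPr(240°) eclipsed 12.0 → 34.6 kJ/mol.
iPr at 300° (staggered): OCH3(0°)/iPr(300°) gauche 4.8; OCH3(0°)/Et(60°) gauche 3.6; I(120°)/Et(60°) gauche 3.8; I(120°)/OCH3(180°) gauche 3.7; OCH3(240°)/iPr(300°) gauche 4.8; OCH3(240°)/OCH3(180°) gauche 2.9 → 23.6 kJ/mol.
The maximum (34.6 kJ/mol) occurs with iPr at 240°.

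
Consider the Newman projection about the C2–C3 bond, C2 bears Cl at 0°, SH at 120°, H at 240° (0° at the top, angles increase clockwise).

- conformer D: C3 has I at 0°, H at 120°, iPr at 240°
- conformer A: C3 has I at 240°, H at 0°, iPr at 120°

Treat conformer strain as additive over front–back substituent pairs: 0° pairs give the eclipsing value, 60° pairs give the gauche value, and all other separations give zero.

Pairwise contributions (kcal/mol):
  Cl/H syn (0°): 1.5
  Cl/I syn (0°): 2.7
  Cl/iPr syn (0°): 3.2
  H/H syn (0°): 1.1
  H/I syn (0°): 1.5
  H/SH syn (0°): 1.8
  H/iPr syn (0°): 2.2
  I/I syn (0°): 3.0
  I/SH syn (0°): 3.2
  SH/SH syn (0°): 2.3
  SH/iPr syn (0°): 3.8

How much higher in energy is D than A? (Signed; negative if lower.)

-0.1 kcal/mol

D (eclipsed): Cl–I eclipsed, SH–H eclipsed, H–iPr eclipsed; 2.7 + 1.8 + 2.2 = 6.7 kcal/mol.
A (eclipsed): Cl–H eclipsed, SH–iPr eclipsed, H–I eclipsed; 1.5 + 3.8 + 1.5 = 6.8 kcal/mol.
E(D) − E(A) = 6.7 − 6.8 = -0.1 kcal/mol.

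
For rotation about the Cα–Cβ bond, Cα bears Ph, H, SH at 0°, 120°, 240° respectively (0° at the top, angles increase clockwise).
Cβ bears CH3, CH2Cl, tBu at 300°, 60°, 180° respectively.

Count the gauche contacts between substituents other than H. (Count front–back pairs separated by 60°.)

Non-H gauche pairs: Ph(0°)/CH3(300°); Ph(0°)/CH2Cl(60°); SH(240°)/CH3(300°); SH(240°)/tBu(180°) — 4 interactions.

4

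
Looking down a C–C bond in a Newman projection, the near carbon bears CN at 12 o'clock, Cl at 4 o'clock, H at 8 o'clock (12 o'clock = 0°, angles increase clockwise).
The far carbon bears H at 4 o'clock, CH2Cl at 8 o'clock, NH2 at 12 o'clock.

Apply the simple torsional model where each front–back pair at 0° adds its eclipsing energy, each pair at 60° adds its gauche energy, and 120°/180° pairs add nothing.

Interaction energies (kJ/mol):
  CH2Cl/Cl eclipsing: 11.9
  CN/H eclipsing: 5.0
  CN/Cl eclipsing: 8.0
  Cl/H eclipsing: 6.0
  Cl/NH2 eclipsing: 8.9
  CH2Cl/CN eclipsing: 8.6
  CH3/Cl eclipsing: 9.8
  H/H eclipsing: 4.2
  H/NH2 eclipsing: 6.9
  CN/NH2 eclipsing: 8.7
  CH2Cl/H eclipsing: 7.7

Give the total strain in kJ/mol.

This conformer (eclipsed): CN(0°)/NH2(0°) eclipsed 8.7; Cl(120°)/H(120°) eclipsed 6.0; H(240°)/CH2Cl(240°) eclipsed 7.7 → 22.4 kJ/mol.

22.4 kJ/mol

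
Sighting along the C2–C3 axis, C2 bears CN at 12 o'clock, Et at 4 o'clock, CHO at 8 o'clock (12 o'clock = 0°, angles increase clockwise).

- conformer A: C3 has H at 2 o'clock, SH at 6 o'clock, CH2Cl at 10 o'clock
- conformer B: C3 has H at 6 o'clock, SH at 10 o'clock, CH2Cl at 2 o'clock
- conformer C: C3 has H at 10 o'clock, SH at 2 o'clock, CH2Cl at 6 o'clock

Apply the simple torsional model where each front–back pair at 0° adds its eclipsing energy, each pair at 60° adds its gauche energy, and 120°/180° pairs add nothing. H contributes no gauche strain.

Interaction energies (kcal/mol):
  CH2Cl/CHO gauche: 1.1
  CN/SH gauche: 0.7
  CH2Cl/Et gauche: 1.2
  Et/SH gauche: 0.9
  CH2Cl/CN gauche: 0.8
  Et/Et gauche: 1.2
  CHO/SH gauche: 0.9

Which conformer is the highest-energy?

C

A is staggered. CN at 0° is gauche with CH2Cl at 300° (0.8); Et at 120° is gauche with SH at 180° (0.9); CHO at 240° is gauche with SH at 180° (0.9); CHO at 240° is gauche with CH2Cl at 300° (1.1). Total 3.7 kcal/mol.
B is staggered. CN at 0° is gauche with SH at 300° (0.7); CN at 0° is gauche with CH2Cl at 60° (0.8); Et at 120° is gauche with CH2Cl at 60° (1.2); CHO at 240° is gauche with SH at 300° (0.9). Total 3.6 kcal/mol.
C is staggered. CN at 0° is gauche with SH at 60° (0.7); Et at 120° is gauche with SH at 60° (0.9); Et at 120° is gauche with CH2Cl at 180° (1.2); CHO at 240° is gauche with CH2Cl at 180° (1.1). Total 3.9 kcal/mol.
C has the highest total (3.9 kcal/mol).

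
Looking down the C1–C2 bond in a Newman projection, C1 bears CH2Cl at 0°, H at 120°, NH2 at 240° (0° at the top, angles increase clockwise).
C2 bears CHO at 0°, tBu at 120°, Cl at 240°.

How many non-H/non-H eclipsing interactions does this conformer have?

2

Non-H eclipsing pairs: CH2Cl(0°)/CHO(0°); NH2(240°)/Cl(240°) — 2 interactions.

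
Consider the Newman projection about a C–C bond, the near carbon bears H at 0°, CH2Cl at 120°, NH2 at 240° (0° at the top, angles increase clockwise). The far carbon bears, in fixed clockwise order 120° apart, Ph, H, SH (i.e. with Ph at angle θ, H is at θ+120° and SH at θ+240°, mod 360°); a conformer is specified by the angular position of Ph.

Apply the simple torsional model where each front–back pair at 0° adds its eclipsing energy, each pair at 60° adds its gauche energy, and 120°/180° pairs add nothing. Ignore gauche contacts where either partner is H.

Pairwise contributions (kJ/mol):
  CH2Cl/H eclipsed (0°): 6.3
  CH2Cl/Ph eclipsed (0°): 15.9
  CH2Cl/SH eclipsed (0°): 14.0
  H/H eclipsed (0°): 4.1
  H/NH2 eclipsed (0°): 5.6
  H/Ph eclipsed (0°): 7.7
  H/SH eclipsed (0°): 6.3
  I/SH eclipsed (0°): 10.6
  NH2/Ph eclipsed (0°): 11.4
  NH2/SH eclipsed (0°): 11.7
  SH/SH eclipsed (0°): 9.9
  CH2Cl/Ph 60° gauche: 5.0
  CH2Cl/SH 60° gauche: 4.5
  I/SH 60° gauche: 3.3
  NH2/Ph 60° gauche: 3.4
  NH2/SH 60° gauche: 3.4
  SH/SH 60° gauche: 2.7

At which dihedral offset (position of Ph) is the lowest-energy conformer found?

60°

Ph at 0° is eclipsed. H at 0° is eclipsed with Ph at 0° (7.7); CH2Cl at 120° is eclipsed with H at 120° (6.3); NH2 at 240° is eclipsed with SH at 240° (11.7). Total 25.7 kJ/mol.
Ph at 60° is staggered. CH2Cl at 120° is gauche with Ph at 60° (5.0); NH2 at 240° is gauche with SH at 300° (3.4). Total 8.4 kJ/mol.
Ph at 120° is eclipsed. H at 0° is eclipsed with SH at 0° (6.3); CH2Cl at 120° is eclipsed with Ph at 120° (15.9); NH2 at 240° is eclipsed with H at 240° (5.6). Total 27.8 kJ/mol.
Ph at 180° is staggered. CH2Cl at 120° is gauche with Ph at 180° (5.0); CH2Cl at 120° is gauche with SH at 60° (4.5); NH2 at 240° is gauche with Ph at 180° (3.4). Total 12.9 kJ/mol.
Ph at 240° is eclipsed. H at 0° is eclipsed with H at 0° (4.1); CH2Cl at 120° is eclipsed with SH at 120° (14.0); NH2 at 240° is eclipsed with Ph at 240° (11.4). Total 29.5 kJ/mol.
Ph at 300° is staggered. CH2Cl at 120° is gauche with SH at 180° (4.5); NH2 at 240° is gauche with Ph at 300° (3.4); NH2 at 240° is gauche with SH at 180° (3.4). Total 11.3 kJ/mol.
The minimum (8.4 kJ/mol) occurs with Ph at 60°.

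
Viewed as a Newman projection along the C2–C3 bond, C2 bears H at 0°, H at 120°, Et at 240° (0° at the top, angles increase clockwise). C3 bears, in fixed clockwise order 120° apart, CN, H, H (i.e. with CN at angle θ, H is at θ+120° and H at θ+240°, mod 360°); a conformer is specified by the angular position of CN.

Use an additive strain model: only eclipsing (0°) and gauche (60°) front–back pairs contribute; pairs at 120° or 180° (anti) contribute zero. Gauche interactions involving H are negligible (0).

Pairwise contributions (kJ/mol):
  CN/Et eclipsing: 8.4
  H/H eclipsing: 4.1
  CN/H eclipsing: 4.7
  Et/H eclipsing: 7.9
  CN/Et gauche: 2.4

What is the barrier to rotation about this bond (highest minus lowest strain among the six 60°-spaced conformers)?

CN at 0° (eclipsed): H–CN eclipsed, H–H eclipsed, Et–H eclipsed; 4.7 + 4.1 + 7.9 = 16.7 kJ/mol.
CN at 60° (staggered): no non-H gauche contacts → 0.0 kJ/mol.
CN at 120° (eclipsed): H–H eclipsed, H–CN eclipsed, Et–H eclipsed; 4.1 + 4.7 + 7.9 = 16.7 kJ/mol.
CN at 180° (staggered): Et–CN gauche; 2.4 = 2.4 kJ/mol.
CN at 240° (eclipsed): H–H eclipsed, H–H eclipsed, Et–CN eclipsed; 4.1 + 4.1 + 8.4 = 16.6 kJ/mol.
CN at 300° (staggered): Et–CN gauche; 2.4 = 2.4 kJ/mol.
Max at 0° (16.7 kJ/mol), min at 60° (0.0 kJ/mol); barrier = 16.7 kJ/mol.

16.7 kJ/mol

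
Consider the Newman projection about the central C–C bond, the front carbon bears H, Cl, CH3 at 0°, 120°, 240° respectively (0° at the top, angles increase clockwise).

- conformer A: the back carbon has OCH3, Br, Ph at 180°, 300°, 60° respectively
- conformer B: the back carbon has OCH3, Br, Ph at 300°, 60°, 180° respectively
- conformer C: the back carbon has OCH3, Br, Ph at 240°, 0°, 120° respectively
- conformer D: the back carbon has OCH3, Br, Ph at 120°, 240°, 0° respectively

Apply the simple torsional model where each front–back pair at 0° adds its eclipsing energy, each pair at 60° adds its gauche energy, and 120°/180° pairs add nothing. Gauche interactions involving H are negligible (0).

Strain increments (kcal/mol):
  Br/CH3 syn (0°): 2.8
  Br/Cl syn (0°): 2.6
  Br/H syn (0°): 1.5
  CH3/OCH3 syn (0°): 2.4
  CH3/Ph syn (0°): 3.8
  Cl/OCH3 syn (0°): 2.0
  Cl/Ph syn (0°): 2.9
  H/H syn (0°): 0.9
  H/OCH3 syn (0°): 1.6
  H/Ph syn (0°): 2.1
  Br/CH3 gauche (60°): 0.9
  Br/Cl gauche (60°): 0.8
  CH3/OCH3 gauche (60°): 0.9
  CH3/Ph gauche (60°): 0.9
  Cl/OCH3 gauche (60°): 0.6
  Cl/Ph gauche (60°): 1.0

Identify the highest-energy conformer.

D

A (staggered): Cl(120°)/OCH3(180°) gauche 0.6; Cl(120°)/Ph(60°) gauche 1.0; CH3(240°)/OCH3(180°) gauche 0.9; CH3(240°)/Br(300°) gauche 0.9 → 3.4 kcal/mol.
B (staggered): Cl(120°)/Br(60°) gauche 0.8; Cl(120°)/Ph(180°) gauche 1.0; CH3(240°)/OCH3(300°) gauche 0.9; CH3(240°)/Ph(180°) gauche 0.9 → 3.6 kcal/mol.
C (eclipsed): H(0°)/Br(0°) eclipsed 1.5; Cl(120°)/Ph(120°) eclipsed 2.9; CH3(240°)/OCH3(240°) eclipsed 2.4 → 6.8 kcal/mol.
D (eclipsed): H(0°)/Ph(0°) eclipsed 2.1; Cl(120°)/OCH3(120°) eclipsed 2.0; CH3(240°)/Br(240°) eclipsed 2.8 → 6.9 kcal/mol.
D has the highest total (6.9 kcal/mol).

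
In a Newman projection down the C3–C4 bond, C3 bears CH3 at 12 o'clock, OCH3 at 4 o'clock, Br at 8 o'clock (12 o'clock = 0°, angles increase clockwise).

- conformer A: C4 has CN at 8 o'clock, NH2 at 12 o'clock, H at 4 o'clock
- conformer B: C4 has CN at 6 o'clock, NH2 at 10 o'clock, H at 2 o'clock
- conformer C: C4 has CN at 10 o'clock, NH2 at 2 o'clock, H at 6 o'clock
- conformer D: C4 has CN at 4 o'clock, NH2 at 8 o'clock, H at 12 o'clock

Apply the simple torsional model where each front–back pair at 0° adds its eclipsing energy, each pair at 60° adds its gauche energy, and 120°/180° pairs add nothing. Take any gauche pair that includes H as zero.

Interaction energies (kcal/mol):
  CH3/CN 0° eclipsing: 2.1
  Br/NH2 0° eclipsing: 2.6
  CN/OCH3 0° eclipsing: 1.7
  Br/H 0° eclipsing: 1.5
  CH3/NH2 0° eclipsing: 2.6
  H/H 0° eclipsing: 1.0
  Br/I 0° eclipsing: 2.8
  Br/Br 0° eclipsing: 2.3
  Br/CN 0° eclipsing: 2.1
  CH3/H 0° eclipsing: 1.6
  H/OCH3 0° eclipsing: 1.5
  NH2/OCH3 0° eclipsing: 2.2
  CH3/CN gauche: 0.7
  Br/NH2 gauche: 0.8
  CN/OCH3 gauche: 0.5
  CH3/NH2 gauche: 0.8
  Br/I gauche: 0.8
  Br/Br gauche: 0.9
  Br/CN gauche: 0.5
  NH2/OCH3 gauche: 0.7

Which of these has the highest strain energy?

A

A is eclipsed. CH3 at 0° is eclipsed with NH2 at 0° (2.6); OCH3 at 120° is eclipsed with H at 120° (1.5); Br at 240° is eclipsed with CN at 240° (2.1). Total 6.2 kcal/mol.
B is staggered. CH3 at 0° is gauche with NH2 at 300° (0.8); OCH3 at 120° is gauche with CN at 180° (0.5); Br at 240° is gauche with CN at 180° (0.5); Br at 240° is gauche with NH2 at 300° (0.8). Total 2.6 kcal/mol.
C is staggered. CH3 at 0° is gauche with CN at 300° (0.7); CH3 at 0° is gauche with NH2 at 60° (0.8); OCH3 at 120° is gauche with NH2 at 60° (0.7); Br at 240° is gauche with CN at 300° (0.5). Total 2.7 kcal/mol.
D is eclipsed. CH3 at 0° is eclipsed with H at 0° (1.6); OCH3 at 120° is eclipsed with CN at 120° (1.7); Br at 240° is eclipsed with NH2 at 240° (2.6). Total 5.9 kcal/mol.
A has the highest total (6.2 kcal/mol).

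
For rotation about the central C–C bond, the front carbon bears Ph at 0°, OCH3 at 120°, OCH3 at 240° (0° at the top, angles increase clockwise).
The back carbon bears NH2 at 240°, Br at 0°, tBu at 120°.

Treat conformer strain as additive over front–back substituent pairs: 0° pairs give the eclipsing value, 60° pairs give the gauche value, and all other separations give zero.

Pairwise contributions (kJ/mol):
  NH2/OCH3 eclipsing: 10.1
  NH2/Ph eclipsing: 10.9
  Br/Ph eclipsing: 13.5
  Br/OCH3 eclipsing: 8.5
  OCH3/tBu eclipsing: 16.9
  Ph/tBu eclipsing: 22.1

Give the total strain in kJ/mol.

This conformer (eclipsed): Ph(0°)/Br(0°) eclipsed 13.5; OCH3(120°)/tBu(120°) eclipsed 16.9; OCH3(240°)/NH2(240°) eclipsed 10.1 → 40.5 kJ/mol.

40.5 kJ/mol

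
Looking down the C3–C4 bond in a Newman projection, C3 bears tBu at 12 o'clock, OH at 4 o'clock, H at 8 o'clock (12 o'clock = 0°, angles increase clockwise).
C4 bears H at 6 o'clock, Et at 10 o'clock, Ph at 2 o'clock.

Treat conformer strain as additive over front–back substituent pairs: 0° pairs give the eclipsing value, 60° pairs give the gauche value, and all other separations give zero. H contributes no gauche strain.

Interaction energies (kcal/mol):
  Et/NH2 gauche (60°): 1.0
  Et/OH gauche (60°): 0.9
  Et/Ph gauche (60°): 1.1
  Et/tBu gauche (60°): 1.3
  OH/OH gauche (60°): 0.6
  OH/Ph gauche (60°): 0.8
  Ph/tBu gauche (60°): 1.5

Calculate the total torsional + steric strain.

This conformer (staggered): tBu(0°)/Et(300°) gauche 1.3; tBu(0°)/Ph(60°) gauche 1.5; OH(120°)/Ph(60°) gauche 0.8 → 3.6 kcal/mol.

3.6 kcal/mol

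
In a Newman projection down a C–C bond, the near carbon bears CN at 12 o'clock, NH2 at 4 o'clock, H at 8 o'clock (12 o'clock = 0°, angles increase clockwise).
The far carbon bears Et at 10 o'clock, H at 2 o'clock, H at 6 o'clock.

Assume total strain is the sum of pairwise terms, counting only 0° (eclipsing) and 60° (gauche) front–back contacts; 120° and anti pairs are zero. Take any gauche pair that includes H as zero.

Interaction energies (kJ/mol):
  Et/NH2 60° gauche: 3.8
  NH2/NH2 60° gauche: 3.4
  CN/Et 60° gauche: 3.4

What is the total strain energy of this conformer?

This conformer (staggered): CN–Et gauche; 3.4 = 3.4 kJ/mol.

3.4 kJ/mol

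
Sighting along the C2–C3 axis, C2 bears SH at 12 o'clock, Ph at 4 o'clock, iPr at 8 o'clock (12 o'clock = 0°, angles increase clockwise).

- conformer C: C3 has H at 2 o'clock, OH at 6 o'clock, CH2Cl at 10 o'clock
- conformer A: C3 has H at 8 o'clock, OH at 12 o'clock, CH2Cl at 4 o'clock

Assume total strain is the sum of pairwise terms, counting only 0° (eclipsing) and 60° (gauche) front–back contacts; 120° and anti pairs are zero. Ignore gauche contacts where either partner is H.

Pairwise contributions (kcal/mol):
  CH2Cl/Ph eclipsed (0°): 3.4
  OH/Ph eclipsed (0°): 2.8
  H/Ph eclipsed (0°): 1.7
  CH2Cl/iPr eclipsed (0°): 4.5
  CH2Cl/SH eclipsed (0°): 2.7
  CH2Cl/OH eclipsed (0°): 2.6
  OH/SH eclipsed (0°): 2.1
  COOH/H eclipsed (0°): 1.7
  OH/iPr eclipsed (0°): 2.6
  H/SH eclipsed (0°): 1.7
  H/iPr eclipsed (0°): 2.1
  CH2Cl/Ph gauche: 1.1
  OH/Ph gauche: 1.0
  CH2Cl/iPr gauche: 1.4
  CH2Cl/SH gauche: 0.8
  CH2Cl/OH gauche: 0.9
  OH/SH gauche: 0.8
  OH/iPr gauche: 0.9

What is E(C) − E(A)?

-3.5 kcal/mol

C (staggered): SH–CH2Cl gauche, Ph–OH gauche, iPr–OH gauche, iPr–CH2Cl gauche; 0.8 + 1.0 + 0.9 + 1.4 = 4.1 kcal/mol.
A (eclipsed): SH–OH eclipsed, Ph–CH2Cl eclipsed, iPr–H eclipsed; 2.1 + 3.4 + 2.1 = 7.6 kcal/mol.
E(C) − E(A) = 4.1 − 7.6 = -3.5 kcal/mol.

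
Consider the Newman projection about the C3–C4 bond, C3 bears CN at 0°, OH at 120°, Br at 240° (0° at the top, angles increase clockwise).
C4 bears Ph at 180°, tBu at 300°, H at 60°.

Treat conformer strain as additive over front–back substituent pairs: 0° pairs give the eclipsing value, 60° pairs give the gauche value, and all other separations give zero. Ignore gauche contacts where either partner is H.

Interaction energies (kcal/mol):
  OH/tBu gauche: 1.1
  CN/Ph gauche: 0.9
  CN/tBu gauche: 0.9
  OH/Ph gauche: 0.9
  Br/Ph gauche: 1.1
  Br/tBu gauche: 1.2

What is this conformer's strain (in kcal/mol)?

This conformer (staggered): CN(0°)/tBu(300°) gauche 0.9; OH(120°)/Ph(180°) gauche 0.9; Br(240°)/Ph(180°) gauche 1.1; Br(240°)/tBu(300°) gauche 1.2 → 4.1 kcal/mol.

4.1 kcal/mol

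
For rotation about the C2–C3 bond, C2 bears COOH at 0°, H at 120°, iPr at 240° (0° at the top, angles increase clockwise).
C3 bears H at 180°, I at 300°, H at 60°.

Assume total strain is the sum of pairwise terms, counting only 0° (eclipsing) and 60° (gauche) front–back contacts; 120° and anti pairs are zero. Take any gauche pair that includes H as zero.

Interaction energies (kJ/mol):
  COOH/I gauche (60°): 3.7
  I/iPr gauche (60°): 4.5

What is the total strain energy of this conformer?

8.2 kJ/mol

This conformer (staggered): COOH–I gauche, iPr–I gauche; 3.7 + 4.5 = 8.2 kJ/mol.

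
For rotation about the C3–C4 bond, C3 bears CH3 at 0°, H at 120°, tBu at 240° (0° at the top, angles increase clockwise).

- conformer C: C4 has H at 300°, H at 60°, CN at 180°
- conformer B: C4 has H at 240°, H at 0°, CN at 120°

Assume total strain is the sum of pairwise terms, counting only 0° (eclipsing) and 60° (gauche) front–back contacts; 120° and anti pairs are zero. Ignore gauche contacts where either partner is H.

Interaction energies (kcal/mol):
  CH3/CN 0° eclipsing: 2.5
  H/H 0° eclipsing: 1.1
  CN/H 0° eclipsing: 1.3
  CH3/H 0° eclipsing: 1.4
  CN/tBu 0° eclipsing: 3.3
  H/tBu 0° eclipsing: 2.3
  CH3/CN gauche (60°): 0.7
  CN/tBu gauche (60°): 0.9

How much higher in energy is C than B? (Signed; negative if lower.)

-4.1 kcal/mol

C (staggered): tBu(240°)/CN(180°) gauche 0.9 → 0.9 kcal/mol.
B (eclipsed): CH3(0°)/H(0°) eclipsed 1.4; H(120°)/CN(120°) eclipsed 1.3; tBu(240°)/H(240°) eclipsed 2.3 → 5.0 kcal/mol.
E(C) − E(B) = 0.9 − 5.0 = -4.1 kcal/mol.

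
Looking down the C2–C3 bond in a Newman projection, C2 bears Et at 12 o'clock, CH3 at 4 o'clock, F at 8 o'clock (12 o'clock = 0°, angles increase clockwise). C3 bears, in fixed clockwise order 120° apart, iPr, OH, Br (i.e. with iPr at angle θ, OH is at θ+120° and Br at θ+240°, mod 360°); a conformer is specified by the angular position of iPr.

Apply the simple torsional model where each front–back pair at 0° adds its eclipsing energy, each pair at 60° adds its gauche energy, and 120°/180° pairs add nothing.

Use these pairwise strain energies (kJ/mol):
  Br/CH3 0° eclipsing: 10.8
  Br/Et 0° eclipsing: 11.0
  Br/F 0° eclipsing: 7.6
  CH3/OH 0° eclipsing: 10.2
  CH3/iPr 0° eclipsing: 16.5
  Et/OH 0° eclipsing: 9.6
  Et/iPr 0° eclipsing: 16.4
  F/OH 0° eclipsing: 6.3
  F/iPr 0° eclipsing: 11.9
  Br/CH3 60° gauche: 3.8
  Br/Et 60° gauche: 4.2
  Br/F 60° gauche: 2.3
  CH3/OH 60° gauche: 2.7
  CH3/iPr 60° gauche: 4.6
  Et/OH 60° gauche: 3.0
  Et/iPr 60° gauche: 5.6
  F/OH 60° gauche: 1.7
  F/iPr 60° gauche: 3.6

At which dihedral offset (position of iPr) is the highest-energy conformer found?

iPr at 0° (eclipsed): Et–iPr eclipsed, CH3–OH eclipsed, F–Br eclipsed; 16.4 + 10.2 + 7.6 = 34.2 kJ/mol.
iPr at 60° (staggered): Et–iPr gauche, Et–Br gauche, CH3–iPr gauche, CH3–OH gauche, F–OH gauche, F–Br gauche; 5.6 + 4.2 + 4.6 + 2.7 + 1.7 + 2.3 = 21.1 kJ/mol.
iPr at 120° (eclipsed): Et–Br eclipsed, CH3–iPr eclipsed, F–OH eclipsed; 11.0 + 16.5 + 6.3 = 33.8 kJ/mol.
iPr at 180° (staggered): Et–OH gauche, Et–Br gauche, CH3–iPr gauche, CH3–Br gauche, F–iPr gauche, F–OH gauche; 3.0 + 4.2 + 4.6 + 3.8 + 3.6 + 1.7 = 20.9 kJ/mol.
iPr at 240° (eclipsed): Et–OH eclipsed, CH3–Br eclipsed, F–iPr eclipsed; 9.6 + 10.8 + 11.9 = 32.3 kJ/mol.
iPr at 300° (staggered): Et–iPr gauche, Et–OH gauche, CH3–OH gauche, CH3–Br gauche, F–iPr gauche, F–Br gauche; 5.6 + 3.0 + 2.7 + 3.8 + 3.6 + 2.3 = 21.0 kJ/mol.
The maximum (34.2 kJ/mol) occurs with iPr at 0°.

0°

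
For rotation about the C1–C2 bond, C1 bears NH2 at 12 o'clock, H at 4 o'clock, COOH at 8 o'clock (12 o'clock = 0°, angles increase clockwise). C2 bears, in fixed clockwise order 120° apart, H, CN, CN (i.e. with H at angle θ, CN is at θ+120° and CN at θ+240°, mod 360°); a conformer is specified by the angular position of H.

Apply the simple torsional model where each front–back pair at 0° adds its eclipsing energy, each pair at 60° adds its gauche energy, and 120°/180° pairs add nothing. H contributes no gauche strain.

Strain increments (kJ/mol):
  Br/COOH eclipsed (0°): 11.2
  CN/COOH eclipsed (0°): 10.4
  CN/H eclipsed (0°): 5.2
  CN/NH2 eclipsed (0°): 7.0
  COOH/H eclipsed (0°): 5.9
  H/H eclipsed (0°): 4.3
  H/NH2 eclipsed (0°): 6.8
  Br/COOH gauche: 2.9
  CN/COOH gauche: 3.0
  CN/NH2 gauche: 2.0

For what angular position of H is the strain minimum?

300°

H at 0° (eclipsed): NH2(0°)/H(0°) eclipsed 6.8; H(120°)/CN(120°) eclipsed 5.2; COOH(240°)/CN(240°) eclipsed 10.4 → 22.4 kJ/mol.
H at 60° (staggered): NH2(0°)/CN(300°) gauche 2.0; COOH(240°)/CN(180°) gauche 3.0; COOH(240°)/CN(300°) gauche 3.0 → 8.0 kJ/mol.
H at 120° (eclipsed): NH2(0°)/CN(0°) eclipsed 7.0; H(120°)/H(120°) eclipsed 4.3; COOH(240°)/CN(240°) eclipsed 10.4 → 21.7 kJ/mol.
H at 180° (staggered): NH2(0°)/CN(300°) gauche 2.0; NH2(0°)/CN(60°) gauche 2.0; COOH(240°)/CN(300°) gauche 3.0 → 7.0 kJ/mol.
H at 240° (eclipsed): NH2(0°)/CN(0°) eclipsed 7.0; H(120°)/CN(120°) eclipsed 5.2; COOH(240°)/H(240°) eclipsed 5.9 → 18.1 kJ/mol.
H at 300° (staggered): NH2(0°)/CN(60°) gauche 2.0; COOH(240°)/CN(180°) gauche 3.0 → 5.0 kJ/mol.
The minimum (5.0 kJ/mol) occurs with H at 300°.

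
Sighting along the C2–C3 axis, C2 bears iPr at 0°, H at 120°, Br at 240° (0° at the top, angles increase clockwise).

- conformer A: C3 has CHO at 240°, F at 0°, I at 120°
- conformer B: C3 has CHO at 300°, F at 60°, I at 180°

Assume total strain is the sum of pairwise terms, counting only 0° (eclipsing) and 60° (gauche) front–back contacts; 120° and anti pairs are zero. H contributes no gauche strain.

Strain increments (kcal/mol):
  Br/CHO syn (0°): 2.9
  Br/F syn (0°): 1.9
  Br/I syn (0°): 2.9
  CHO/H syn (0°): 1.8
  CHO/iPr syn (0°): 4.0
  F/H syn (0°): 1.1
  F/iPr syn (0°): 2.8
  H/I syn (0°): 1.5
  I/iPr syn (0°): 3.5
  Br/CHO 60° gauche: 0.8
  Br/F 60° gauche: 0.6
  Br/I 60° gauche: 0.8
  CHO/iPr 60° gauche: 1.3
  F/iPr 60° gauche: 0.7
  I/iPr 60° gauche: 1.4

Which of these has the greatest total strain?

A

A (eclipsed): iPr(0°)/F(0°) eclipsed 2.8; H(120°)/I(120°) eclipsed 1.5; Br(240°)/CHO(240°) eclipsed 2.9 → 7.2 kcal/mol.
B (staggered): iPr(0°)/CHO(300°) gauche 1.3; iPr(0°)/F(60°) gauche 0.7; Br(240°)/CHO(300°) gauche 0.8; Br(240°)/I(180°) gauche 0.8 → 3.6 kcal/mol.
A has the highest total (7.2 kcal/mol).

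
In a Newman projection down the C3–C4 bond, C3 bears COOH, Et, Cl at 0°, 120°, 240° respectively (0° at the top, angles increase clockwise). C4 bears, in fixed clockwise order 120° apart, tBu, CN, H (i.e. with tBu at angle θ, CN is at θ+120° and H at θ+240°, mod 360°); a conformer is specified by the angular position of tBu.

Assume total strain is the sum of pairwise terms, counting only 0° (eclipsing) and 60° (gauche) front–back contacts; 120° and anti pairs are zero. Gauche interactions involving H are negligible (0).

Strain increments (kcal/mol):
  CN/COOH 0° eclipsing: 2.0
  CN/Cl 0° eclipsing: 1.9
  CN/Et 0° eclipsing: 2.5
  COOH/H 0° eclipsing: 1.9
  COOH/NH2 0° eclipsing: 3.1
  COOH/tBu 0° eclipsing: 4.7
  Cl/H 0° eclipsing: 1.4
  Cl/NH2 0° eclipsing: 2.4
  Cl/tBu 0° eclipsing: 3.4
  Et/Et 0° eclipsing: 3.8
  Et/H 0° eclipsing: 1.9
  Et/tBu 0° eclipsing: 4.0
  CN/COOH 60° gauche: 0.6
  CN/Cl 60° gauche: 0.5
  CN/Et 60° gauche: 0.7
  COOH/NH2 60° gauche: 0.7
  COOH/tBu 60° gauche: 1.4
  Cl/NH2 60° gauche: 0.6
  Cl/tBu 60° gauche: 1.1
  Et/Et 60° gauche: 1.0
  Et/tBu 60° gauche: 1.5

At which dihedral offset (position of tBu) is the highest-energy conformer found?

tBu at 0° (eclipsed): COOH–tBu eclipsed, Et–CN eclipsed, Cl–H eclipsed; 4.7 + 2.5 + 1.4 = 8.6 kcal/mol.
tBu at 60° (staggered): COOH–tBu gauche, Et–tBu gauche, Et–CN gauche, Cl–CN gauche; 1.4 + 1.5 + 0.7 + 0.5 = 4.1 kcal/mol.
tBu at 120° (eclipsed): COOH–H eclipsed, Et–tBu eclipsed, Cl–CN eclipsed; 1.9 + 4.0 + 1.9 = 7.8 kcal/mol.
tBu at 180° (staggered): COOH–CN gauche, Et–tBu gauche, Cl–tBu gauche, Cl–CN gauche; 0.6 + 1.5 + 1.1 + 0.5 = 3.7 kcal/mol.
tBu at 240° (eclipsed): COOH–CN eclipsed, Et–H eclipsed, Cl–tBu eclipsed; 2.0 + 1.9 + 3.4 = 7.3 kcal/mol.
tBu at 300° (staggered): COOH–tBu gauche, COOH–CN gauche, Et–CN gauche, Cl–tBu gauche; 1.4 + 0.6 + 0.7 + 1.1 = 3.8 kcal/mol.
The maximum (8.6 kcal/mol) occurs with tBu at 0°.

0°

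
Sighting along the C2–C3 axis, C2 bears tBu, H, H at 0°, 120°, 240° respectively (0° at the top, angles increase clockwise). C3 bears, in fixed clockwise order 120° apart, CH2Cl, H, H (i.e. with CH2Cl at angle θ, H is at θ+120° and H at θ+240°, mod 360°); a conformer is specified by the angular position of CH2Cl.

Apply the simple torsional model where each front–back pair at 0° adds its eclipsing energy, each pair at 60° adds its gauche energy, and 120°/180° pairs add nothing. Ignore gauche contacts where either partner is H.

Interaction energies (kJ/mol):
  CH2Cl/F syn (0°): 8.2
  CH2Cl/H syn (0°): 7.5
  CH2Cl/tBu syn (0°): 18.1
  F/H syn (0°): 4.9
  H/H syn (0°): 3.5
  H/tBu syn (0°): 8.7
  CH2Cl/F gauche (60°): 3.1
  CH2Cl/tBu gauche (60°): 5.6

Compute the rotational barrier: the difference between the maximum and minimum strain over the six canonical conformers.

CH2Cl at 0° (eclipsed): tBu–CH2Cl eclipsed, H–H eclipsed, H–H eclipsed; 18.1 + 3.5 + 3.5 = 25.1 kJ/mol.
CH2Cl at 60° (staggered): tBu–CH2Cl gauche; 5.6 = 5.6 kJ/mol.
CH2Cl at 120° (eclipsed): tBu–H eclipsed, H–CH2Cl eclipsed, H–H eclipsed; 8.7 + 7.5 + 3.5 = 19.7 kJ/mol.
CH2Cl at 180° (staggered): no non-H gauche contacts → 0.0 kJ/mol.
CH2Cl at 240° (eclipsed): tBu–H eclipsed, H–H eclipsed, H–CH2Cl eclipsed; 8.7 + 3.5 + 7.5 = 19.7 kJ/mol.
CH2Cl at 300° (staggered): tBu–CH2Cl gauche; 5.6 = 5.6 kJ/mol.
Max at 0° (25.1 kJ/mol), min at 180° (0.0 kJ/mol); barrier = 25.1 kJ/mol.

25.1 kJ/mol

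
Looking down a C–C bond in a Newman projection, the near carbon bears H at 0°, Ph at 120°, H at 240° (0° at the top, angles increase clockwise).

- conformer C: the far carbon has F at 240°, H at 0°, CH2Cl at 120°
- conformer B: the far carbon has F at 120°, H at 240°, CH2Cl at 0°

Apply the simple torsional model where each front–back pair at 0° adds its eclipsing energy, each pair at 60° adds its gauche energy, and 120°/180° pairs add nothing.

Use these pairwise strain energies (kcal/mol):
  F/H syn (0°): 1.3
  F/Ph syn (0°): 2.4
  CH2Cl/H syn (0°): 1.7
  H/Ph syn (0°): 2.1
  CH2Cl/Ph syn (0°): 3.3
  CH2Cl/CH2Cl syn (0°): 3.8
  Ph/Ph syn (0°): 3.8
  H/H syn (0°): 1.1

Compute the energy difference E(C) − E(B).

C (eclipsed): H–H eclipsed, Ph–CH2Cl eclipsed, H–F eclipsed; 1.1 + 3.3 + 1.3 = 5.7 kcal/mol.
B (eclipsed): H–CH2Cl eclipsed, Ph–F eclipsed, H–H eclipsed; 1.7 + 2.4 + 1.1 = 5.2 kcal/mol.
E(C) − E(B) = 5.7 − 5.2 = +0.5 kcal/mol.

+0.5 kcal/mol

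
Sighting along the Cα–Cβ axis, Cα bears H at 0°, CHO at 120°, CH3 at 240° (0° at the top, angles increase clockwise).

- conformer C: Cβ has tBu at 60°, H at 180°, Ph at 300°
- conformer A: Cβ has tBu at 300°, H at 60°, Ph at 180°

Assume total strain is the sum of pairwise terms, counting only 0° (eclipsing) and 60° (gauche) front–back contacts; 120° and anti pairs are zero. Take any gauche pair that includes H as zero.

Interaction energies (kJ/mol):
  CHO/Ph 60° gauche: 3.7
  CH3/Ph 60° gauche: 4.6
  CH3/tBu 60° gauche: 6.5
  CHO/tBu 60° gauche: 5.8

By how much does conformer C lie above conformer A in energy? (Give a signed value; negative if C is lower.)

C (staggered): CHO–tBu gauche, CH3–Ph gauche; 5.8 + 4.6 = 10.4 kJ/mol.
A (staggered): CHO–Ph gauche, CH3–tBu gauche, CH3–Ph gauche; 3.7 + 6.5 + 4.6 = 14.8 kJ/mol.
E(C) − E(A) = 10.4 − 14.8 = -4.4 kJ/mol.

-4.4 kJ/mol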